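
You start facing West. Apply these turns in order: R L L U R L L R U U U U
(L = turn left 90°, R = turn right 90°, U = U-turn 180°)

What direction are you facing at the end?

Start: West
  R (right (90° clockwise)) -> North
  L (left (90° counter-clockwise)) -> West
  L (left (90° counter-clockwise)) -> South
  U (U-turn (180°)) -> North
  R (right (90° clockwise)) -> East
  L (left (90° counter-clockwise)) -> North
  L (left (90° counter-clockwise)) -> West
  R (right (90° clockwise)) -> North
  U (U-turn (180°)) -> South
  U (U-turn (180°)) -> North
  U (U-turn (180°)) -> South
  U (U-turn (180°)) -> North
Final: North

Answer: Final heading: North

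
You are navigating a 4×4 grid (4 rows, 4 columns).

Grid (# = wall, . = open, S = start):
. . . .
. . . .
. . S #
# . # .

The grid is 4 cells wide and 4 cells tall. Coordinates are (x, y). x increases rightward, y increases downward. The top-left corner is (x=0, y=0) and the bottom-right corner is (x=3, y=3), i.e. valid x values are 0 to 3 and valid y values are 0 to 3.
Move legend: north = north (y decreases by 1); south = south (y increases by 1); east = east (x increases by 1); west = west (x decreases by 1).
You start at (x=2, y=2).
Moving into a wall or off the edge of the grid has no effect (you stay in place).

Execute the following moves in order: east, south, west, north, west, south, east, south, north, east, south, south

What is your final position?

Start: (x=2, y=2)
  east (east): blocked, stay at (x=2, y=2)
  south (south): blocked, stay at (x=2, y=2)
  west (west): (x=2, y=2) -> (x=1, y=2)
  north (north): (x=1, y=2) -> (x=1, y=1)
  west (west): (x=1, y=1) -> (x=0, y=1)
  south (south): (x=0, y=1) -> (x=0, y=2)
  east (east): (x=0, y=2) -> (x=1, y=2)
  south (south): (x=1, y=2) -> (x=1, y=3)
  north (north): (x=1, y=3) -> (x=1, y=2)
  east (east): (x=1, y=2) -> (x=2, y=2)
  south (south): blocked, stay at (x=2, y=2)
  south (south): blocked, stay at (x=2, y=2)
Final: (x=2, y=2)

Answer: Final position: (x=2, y=2)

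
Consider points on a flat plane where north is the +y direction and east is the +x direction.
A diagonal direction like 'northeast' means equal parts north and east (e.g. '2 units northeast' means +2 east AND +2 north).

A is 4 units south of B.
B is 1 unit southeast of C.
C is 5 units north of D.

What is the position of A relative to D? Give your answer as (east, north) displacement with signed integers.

Answer: A is at (east=1, north=0) relative to D.

Derivation:
Place D at the origin (east=0, north=0).
  C is 5 units north of D: delta (east=+0, north=+5); C at (east=0, north=5).
  B is 1 unit southeast of C: delta (east=+1, north=-1); B at (east=1, north=4).
  A is 4 units south of B: delta (east=+0, north=-4); A at (east=1, north=0).
Therefore A relative to D: (east=1, north=0).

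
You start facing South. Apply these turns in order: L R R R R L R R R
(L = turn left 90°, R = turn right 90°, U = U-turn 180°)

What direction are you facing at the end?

Answer: Final heading: West

Derivation:
Start: South
  L (left (90° counter-clockwise)) -> East
  R (right (90° clockwise)) -> South
  R (right (90° clockwise)) -> West
  R (right (90° clockwise)) -> North
  R (right (90° clockwise)) -> East
  L (left (90° counter-clockwise)) -> North
  R (right (90° clockwise)) -> East
  R (right (90° clockwise)) -> South
  R (right (90° clockwise)) -> West
Final: West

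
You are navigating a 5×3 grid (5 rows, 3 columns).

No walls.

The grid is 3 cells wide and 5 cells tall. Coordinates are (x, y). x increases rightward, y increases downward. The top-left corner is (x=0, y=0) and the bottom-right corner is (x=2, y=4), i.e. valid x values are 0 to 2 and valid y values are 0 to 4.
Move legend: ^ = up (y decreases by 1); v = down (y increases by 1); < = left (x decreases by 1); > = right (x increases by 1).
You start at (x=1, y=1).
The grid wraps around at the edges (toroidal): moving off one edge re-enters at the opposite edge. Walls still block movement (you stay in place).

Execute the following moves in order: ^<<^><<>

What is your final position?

Answer: Final position: (x=2, y=4)

Derivation:
Start: (x=1, y=1)
  ^ (up): (x=1, y=1) -> (x=1, y=0)
  < (left): (x=1, y=0) -> (x=0, y=0)
  < (left): (x=0, y=0) -> (x=2, y=0)
  ^ (up): (x=2, y=0) -> (x=2, y=4)
  > (right): (x=2, y=4) -> (x=0, y=4)
  < (left): (x=0, y=4) -> (x=2, y=4)
  < (left): (x=2, y=4) -> (x=1, y=4)
  > (right): (x=1, y=4) -> (x=2, y=4)
Final: (x=2, y=4)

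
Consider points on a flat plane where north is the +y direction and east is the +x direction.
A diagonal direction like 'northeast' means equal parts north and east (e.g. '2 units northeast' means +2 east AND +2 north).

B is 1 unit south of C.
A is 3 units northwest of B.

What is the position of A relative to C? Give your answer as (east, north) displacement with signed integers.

Answer: A is at (east=-3, north=2) relative to C.

Derivation:
Place C at the origin (east=0, north=0).
  B is 1 unit south of C: delta (east=+0, north=-1); B at (east=0, north=-1).
  A is 3 units northwest of B: delta (east=-3, north=+3); A at (east=-3, north=2).
Therefore A relative to C: (east=-3, north=2).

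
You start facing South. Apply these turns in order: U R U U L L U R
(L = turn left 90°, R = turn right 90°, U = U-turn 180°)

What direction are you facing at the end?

Answer: Final heading: South

Derivation:
Start: South
  U (U-turn (180°)) -> North
  R (right (90° clockwise)) -> East
  U (U-turn (180°)) -> West
  U (U-turn (180°)) -> East
  L (left (90° counter-clockwise)) -> North
  L (left (90° counter-clockwise)) -> West
  U (U-turn (180°)) -> East
  R (right (90° clockwise)) -> South
Final: South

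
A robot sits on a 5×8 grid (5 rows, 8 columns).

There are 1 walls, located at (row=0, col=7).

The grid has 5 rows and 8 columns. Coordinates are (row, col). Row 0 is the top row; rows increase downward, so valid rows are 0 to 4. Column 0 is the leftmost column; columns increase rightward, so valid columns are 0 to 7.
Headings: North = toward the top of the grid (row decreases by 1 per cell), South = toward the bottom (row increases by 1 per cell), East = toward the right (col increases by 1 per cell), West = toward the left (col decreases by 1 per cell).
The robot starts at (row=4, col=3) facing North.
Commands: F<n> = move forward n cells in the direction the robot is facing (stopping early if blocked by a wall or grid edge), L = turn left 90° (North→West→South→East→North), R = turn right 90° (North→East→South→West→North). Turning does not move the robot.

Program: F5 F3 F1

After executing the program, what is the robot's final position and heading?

Answer: Final position: (row=0, col=3), facing North

Derivation:
Start: (row=4, col=3), facing North
  F5: move forward 4/5 (blocked), now at (row=0, col=3)
  F3: move forward 0/3 (blocked), now at (row=0, col=3)
  F1: move forward 0/1 (blocked), now at (row=0, col=3)
Final: (row=0, col=3), facing North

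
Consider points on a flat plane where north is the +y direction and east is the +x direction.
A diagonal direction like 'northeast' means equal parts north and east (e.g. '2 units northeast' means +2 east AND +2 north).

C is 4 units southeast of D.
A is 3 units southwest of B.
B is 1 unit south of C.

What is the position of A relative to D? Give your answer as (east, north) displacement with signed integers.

Place D at the origin (east=0, north=0).
  C is 4 units southeast of D: delta (east=+4, north=-4); C at (east=4, north=-4).
  B is 1 unit south of C: delta (east=+0, north=-1); B at (east=4, north=-5).
  A is 3 units southwest of B: delta (east=-3, north=-3); A at (east=1, north=-8).
Therefore A relative to D: (east=1, north=-8).

Answer: A is at (east=1, north=-8) relative to D.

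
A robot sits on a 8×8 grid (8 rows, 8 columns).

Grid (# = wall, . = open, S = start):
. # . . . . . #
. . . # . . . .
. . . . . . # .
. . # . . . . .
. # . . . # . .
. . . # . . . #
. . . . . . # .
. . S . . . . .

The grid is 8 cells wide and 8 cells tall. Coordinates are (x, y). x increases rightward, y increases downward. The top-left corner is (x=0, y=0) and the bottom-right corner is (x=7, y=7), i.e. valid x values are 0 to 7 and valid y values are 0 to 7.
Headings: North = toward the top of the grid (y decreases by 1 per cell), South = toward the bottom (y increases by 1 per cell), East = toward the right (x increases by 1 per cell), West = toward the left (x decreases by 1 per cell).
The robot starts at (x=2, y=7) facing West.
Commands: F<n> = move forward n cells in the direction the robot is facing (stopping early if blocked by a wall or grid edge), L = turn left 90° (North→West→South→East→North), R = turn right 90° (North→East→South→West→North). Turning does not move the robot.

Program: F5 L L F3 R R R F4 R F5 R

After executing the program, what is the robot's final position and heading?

Answer: Final position: (x=5, y=6), facing South

Derivation:
Start: (x=2, y=7), facing West
  F5: move forward 2/5 (blocked), now at (x=0, y=7)
  L: turn left, now facing South
  L: turn left, now facing East
  F3: move forward 3, now at (x=3, y=7)
  R: turn right, now facing South
  R: turn right, now facing West
  R: turn right, now facing North
  F4: move forward 1/4 (blocked), now at (x=3, y=6)
  R: turn right, now facing East
  F5: move forward 2/5 (blocked), now at (x=5, y=6)
  R: turn right, now facing South
Final: (x=5, y=6), facing South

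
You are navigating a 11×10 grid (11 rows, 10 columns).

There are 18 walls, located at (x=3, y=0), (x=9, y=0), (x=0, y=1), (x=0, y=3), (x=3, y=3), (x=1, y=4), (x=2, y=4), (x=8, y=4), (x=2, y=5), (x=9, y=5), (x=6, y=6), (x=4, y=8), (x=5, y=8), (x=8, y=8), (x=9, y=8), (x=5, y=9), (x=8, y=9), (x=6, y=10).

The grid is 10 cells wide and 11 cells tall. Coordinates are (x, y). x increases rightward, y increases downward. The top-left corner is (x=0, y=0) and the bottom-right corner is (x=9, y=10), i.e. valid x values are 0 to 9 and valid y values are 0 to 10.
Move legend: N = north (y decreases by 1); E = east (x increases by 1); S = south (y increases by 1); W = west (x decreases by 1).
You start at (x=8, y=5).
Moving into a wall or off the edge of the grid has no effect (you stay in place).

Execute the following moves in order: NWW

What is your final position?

Answer: Final position: (x=6, y=5)

Derivation:
Start: (x=8, y=5)
  N (north): blocked, stay at (x=8, y=5)
  W (west): (x=8, y=5) -> (x=7, y=5)
  W (west): (x=7, y=5) -> (x=6, y=5)
Final: (x=6, y=5)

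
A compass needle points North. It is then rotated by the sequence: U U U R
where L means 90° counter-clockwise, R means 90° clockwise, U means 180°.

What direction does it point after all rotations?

Answer: Final heading: West

Derivation:
Start: North
  U (U-turn (180°)) -> South
  U (U-turn (180°)) -> North
  U (U-turn (180°)) -> South
  R (right (90° clockwise)) -> West
Final: West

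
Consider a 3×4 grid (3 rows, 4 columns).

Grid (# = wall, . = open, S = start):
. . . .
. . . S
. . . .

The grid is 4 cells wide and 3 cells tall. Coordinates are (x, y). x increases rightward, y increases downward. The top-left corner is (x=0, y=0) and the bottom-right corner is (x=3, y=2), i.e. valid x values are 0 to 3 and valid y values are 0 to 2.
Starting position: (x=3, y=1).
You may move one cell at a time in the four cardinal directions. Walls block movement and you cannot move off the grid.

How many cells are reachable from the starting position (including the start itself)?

Answer: Reachable cells: 12

Derivation:
BFS flood-fill from (x=3, y=1):
  Distance 0: (x=3, y=1)
  Distance 1: (x=3, y=0), (x=2, y=1), (x=3, y=2)
  Distance 2: (x=2, y=0), (x=1, y=1), (x=2, y=2)
  Distance 3: (x=1, y=0), (x=0, y=1), (x=1, y=2)
  Distance 4: (x=0, y=0), (x=0, y=2)
Total reachable: 12 (grid has 12 open cells total)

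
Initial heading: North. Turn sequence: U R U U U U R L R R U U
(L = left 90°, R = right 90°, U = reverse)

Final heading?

Start: North
  U (U-turn (180°)) -> South
  R (right (90° clockwise)) -> West
  U (U-turn (180°)) -> East
  U (U-turn (180°)) -> West
  U (U-turn (180°)) -> East
  U (U-turn (180°)) -> West
  R (right (90° clockwise)) -> North
  L (left (90° counter-clockwise)) -> West
  R (right (90° clockwise)) -> North
  R (right (90° clockwise)) -> East
  U (U-turn (180°)) -> West
  U (U-turn (180°)) -> East
Final: East

Answer: Final heading: East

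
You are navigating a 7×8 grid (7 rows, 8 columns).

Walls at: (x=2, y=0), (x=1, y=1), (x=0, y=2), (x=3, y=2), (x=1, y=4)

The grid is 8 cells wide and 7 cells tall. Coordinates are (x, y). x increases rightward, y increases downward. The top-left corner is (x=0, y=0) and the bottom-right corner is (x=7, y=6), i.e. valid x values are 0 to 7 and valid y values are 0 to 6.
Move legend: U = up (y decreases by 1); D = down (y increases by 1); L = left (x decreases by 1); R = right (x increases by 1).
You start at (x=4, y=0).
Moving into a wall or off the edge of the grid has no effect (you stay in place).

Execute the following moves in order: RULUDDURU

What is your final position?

Start: (x=4, y=0)
  R (right): (x=4, y=0) -> (x=5, y=0)
  U (up): blocked, stay at (x=5, y=0)
  L (left): (x=5, y=0) -> (x=4, y=0)
  U (up): blocked, stay at (x=4, y=0)
  D (down): (x=4, y=0) -> (x=4, y=1)
  D (down): (x=4, y=1) -> (x=4, y=2)
  U (up): (x=4, y=2) -> (x=4, y=1)
  R (right): (x=4, y=1) -> (x=5, y=1)
  U (up): (x=5, y=1) -> (x=5, y=0)
Final: (x=5, y=0)

Answer: Final position: (x=5, y=0)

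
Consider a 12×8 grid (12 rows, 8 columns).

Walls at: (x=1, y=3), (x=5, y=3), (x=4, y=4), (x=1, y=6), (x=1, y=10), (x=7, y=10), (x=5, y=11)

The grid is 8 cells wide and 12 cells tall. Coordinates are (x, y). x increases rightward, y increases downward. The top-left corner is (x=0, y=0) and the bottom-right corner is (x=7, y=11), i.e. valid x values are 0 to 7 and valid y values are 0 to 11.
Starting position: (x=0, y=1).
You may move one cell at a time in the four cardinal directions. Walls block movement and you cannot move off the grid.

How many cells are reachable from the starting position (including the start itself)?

Answer: Reachable cells: 89

Derivation:
BFS flood-fill from (x=0, y=1):
  Distance 0: (x=0, y=1)
  Distance 1: (x=0, y=0), (x=1, y=1), (x=0, y=2)
  Distance 2: (x=1, y=0), (x=2, y=1), (x=1, y=2), (x=0, y=3)
  Distance 3: (x=2, y=0), (x=3, y=1), (x=2, y=2), (x=0, y=4)
  Distance 4: (x=3, y=0), (x=4, y=1), (x=3, y=2), (x=2, y=3), (x=1, y=4), (x=0, y=5)
  Distance 5: (x=4, y=0), (x=5, y=1), (x=4, y=2), (x=3, y=3), (x=2, y=4), (x=1, y=5), (x=0, y=6)
  Distance 6: (x=5, y=0), (x=6, y=1), (x=5, y=2), (x=4, y=3), (x=3, y=4), (x=2, y=5), (x=0, y=7)
  Distance 7: (x=6, y=0), (x=7, y=1), (x=6, y=2), (x=3, y=5), (x=2, y=6), (x=1, y=7), (x=0, y=8)
  Distance 8: (x=7, y=0), (x=7, y=2), (x=6, y=3), (x=4, y=5), (x=3, y=6), (x=2, y=7), (x=1, y=8), (x=0, y=9)
  Distance 9: (x=7, y=3), (x=6, y=4), (x=5, y=5), (x=4, y=6), (x=3, y=7), (x=2, y=8), (x=1, y=9), (x=0, y=10)
  Distance 10: (x=5, y=4), (x=7, y=4), (x=6, y=5), (x=5, y=6), (x=4, y=7), (x=3, y=8), (x=2, y=9), (x=0, y=11)
  Distance 11: (x=7, y=5), (x=6, y=6), (x=5, y=7), (x=4, y=8), (x=3, y=9), (x=2, y=10), (x=1, y=11)
  Distance 12: (x=7, y=6), (x=6, y=7), (x=5, y=8), (x=4, y=9), (x=3, y=10), (x=2, y=11)
  Distance 13: (x=7, y=7), (x=6, y=8), (x=5, y=9), (x=4, y=10), (x=3, y=11)
  Distance 14: (x=7, y=8), (x=6, y=9), (x=5, y=10), (x=4, y=11)
  Distance 15: (x=7, y=9), (x=6, y=10)
  Distance 16: (x=6, y=11)
  Distance 17: (x=7, y=11)
Total reachable: 89 (grid has 89 open cells total)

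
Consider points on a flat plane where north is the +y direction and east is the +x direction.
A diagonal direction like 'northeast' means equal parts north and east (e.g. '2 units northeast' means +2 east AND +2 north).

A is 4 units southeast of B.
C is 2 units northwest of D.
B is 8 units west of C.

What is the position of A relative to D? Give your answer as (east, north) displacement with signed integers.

Answer: A is at (east=-6, north=-2) relative to D.

Derivation:
Place D at the origin (east=0, north=0).
  C is 2 units northwest of D: delta (east=-2, north=+2); C at (east=-2, north=2).
  B is 8 units west of C: delta (east=-8, north=+0); B at (east=-10, north=2).
  A is 4 units southeast of B: delta (east=+4, north=-4); A at (east=-6, north=-2).
Therefore A relative to D: (east=-6, north=-2).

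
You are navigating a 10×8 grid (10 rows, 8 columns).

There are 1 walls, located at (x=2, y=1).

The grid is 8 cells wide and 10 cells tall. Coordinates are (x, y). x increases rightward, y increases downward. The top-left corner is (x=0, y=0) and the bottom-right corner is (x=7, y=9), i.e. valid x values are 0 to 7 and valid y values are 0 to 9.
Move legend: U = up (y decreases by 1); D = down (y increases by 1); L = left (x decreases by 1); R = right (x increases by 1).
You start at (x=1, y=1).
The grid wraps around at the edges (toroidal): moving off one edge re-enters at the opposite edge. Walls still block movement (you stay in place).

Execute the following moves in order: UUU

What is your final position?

Answer: Final position: (x=1, y=8)

Derivation:
Start: (x=1, y=1)
  U (up): (x=1, y=1) -> (x=1, y=0)
  U (up): (x=1, y=0) -> (x=1, y=9)
  U (up): (x=1, y=9) -> (x=1, y=8)
Final: (x=1, y=8)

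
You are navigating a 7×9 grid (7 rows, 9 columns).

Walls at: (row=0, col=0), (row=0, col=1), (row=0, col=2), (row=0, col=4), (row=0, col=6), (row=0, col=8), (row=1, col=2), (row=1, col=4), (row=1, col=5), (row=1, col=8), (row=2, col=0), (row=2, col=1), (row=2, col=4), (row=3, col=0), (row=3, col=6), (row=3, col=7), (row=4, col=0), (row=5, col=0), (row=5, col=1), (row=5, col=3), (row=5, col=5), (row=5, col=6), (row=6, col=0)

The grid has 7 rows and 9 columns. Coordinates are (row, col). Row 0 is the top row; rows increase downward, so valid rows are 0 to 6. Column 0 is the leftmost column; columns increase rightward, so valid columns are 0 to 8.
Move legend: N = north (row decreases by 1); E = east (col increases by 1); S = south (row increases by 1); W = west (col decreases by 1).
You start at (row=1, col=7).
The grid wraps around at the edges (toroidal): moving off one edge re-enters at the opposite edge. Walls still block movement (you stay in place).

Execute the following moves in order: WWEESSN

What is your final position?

Answer: Final position: (row=1, col=7)

Derivation:
Start: (row=1, col=7)
  W (west): (row=1, col=7) -> (row=1, col=6)
  W (west): blocked, stay at (row=1, col=6)
  E (east): (row=1, col=6) -> (row=1, col=7)
  E (east): blocked, stay at (row=1, col=7)
  S (south): (row=1, col=7) -> (row=2, col=7)
  S (south): blocked, stay at (row=2, col=7)
  N (north): (row=2, col=7) -> (row=1, col=7)
Final: (row=1, col=7)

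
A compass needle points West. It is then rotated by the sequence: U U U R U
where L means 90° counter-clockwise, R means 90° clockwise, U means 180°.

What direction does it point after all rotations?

Answer: Final heading: North

Derivation:
Start: West
  U (U-turn (180°)) -> East
  U (U-turn (180°)) -> West
  U (U-turn (180°)) -> East
  R (right (90° clockwise)) -> South
  U (U-turn (180°)) -> North
Final: North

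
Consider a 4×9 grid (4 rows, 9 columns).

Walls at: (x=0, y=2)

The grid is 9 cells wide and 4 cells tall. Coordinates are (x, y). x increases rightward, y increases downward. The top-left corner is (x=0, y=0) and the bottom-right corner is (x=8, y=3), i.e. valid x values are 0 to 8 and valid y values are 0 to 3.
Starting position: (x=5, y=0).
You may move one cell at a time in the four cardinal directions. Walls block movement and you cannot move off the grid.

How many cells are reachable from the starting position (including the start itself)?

Answer: Reachable cells: 35

Derivation:
BFS flood-fill from (x=5, y=0):
  Distance 0: (x=5, y=0)
  Distance 1: (x=4, y=0), (x=6, y=0), (x=5, y=1)
  Distance 2: (x=3, y=0), (x=7, y=0), (x=4, y=1), (x=6, y=1), (x=5, y=2)
  Distance 3: (x=2, y=0), (x=8, y=0), (x=3, y=1), (x=7, y=1), (x=4, y=2), (x=6, y=2), (x=5, y=3)
  Distance 4: (x=1, y=0), (x=2, y=1), (x=8, y=1), (x=3, y=2), (x=7, y=2), (x=4, y=3), (x=6, y=3)
  Distance 5: (x=0, y=0), (x=1, y=1), (x=2, y=2), (x=8, y=2), (x=3, y=3), (x=7, y=3)
  Distance 6: (x=0, y=1), (x=1, y=2), (x=2, y=3), (x=8, y=3)
  Distance 7: (x=1, y=3)
  Distance 8: (x=0, y=3)
Total reachable: 35 (grid has 35 open cells total)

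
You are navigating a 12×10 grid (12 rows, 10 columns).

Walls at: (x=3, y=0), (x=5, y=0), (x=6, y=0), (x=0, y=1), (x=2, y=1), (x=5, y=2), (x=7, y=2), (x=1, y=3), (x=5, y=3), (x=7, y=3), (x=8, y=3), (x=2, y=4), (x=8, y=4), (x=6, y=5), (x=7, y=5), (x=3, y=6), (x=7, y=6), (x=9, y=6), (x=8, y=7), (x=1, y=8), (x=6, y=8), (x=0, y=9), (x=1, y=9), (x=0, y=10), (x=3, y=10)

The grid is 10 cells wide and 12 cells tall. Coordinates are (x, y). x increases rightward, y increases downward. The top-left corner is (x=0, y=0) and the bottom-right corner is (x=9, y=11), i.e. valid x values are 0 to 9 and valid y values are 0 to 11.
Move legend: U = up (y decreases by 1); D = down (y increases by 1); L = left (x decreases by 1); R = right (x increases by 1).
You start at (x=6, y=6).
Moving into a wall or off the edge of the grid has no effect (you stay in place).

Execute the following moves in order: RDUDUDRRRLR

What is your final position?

Answer: Final position: (x=7, y=7)

Derivation:
Start: (x=6, y=6)
  R (right): blocked, stay at (x=6, y=6)
  D (down): (x=6, y=6) -> (x=6, y=7)
  U (up): (x=6, y=7) -> (x=6, y=6)
  D (down): (x=6, y=6) -> (x=6, y=7)
  U (up): (x=6, y=7) -> (x=6, y=6)
  D (down): (x=6, y=6) -> (x=6, y=7)
  R (right): (x=6, y=7) -> (x=7, y=7)
  R (right): blocked, stay at (x=7, y=7)
  R (right): blocked, stay at (x=7, y=7)
  L (left): (x=7, y=7) -> (x=6, y=7)
  R (right): (x=6, y=7) -> (x=7, y=7)
Final: (x=7, y=7)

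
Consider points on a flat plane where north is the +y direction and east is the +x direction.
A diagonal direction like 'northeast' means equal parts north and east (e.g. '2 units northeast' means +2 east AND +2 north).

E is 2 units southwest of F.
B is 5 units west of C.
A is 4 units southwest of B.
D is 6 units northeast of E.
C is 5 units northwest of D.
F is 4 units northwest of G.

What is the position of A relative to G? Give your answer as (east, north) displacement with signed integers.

Place G at the origin (east=0, north=0).
  F is 4 units northwest of G: delta (east=-4, north=+4); F at (east=-4, north=4).
  E is 2 units southwest of F: delta (east=-2, north=-2); E at (east=-6, north=2).
  D is 6 units northeast of E: delta (east=+6, north=+6); D at (east=0, north=8).
  C is 5 units northwest of D: delta (east=-5, north=+5); C at (east=-5, north=13).
  B is 5 units west of C: delta (east=-5, north=+0); B at (east=-10, north=13).
  A is 4 units southwest of B: delta (east=-4, north=-4); A at (east=-14, north=9).
Therefore A relative to G: (east=-14, north=9).

Answer: A is at (east=-14, north=9) relative to G.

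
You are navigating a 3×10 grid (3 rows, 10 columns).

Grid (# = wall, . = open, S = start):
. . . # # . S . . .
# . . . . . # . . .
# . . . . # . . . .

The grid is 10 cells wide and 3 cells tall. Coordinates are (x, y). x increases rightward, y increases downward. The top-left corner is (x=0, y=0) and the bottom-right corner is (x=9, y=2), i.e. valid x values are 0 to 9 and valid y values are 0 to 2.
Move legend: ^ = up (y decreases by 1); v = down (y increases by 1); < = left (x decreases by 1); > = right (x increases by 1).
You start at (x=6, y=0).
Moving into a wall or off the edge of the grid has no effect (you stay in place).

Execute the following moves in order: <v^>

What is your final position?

Answer: Final position: (x=6, y=0)

Derivation:
Start: (x=6, y=0)
  < (left): (x=6, y=0) -> (x=5, y=0)
  v (down): (x=5, y=0) -> (x=5, y=1)
  ^ (up): (x=5, y=1) -> (x=5, y=0)
  > (right): (x=5, y=0) -> (x=6, y=0)
Final: (x=6, y=0)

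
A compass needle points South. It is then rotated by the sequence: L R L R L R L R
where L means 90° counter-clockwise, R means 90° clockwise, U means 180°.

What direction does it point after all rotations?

Answer: Final heading: South

Derivation:
Start: South
  L (left (90° counter-clockwise)) -> East
  R (right (90° clockwise)) -> South
  L (left (90° counter-clockwise)) -> East
  R (right (90° clockwise)) -> South
  L (left (90° counter-clockwise)) -> East
  R (right (90° clockwise)) -> South
  L (left (90° counter-clockwise)) -> East
  R (right (90° clockwise)) -> South
Final: South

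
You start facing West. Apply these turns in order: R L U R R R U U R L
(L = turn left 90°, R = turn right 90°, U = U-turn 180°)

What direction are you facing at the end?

Answer: Final heading: North

Derivation:
Start: West
  R (right (90° clockwise)) -> North
  L (left (90° counter-clockwise)) -> West
  U (U-turn (180°)) -> East
  R (right (90° clockwise)) -> South
  R (right (90° clockwise)) -> West
  R (right (90° clockwise)) -> North
  U (U-turn (180°)) -> South
  U (U-turn (180°)) -> North
  R (right (90° clockwise)) -> East
  L (left (90° counter-clockwise)) -> North
Final: North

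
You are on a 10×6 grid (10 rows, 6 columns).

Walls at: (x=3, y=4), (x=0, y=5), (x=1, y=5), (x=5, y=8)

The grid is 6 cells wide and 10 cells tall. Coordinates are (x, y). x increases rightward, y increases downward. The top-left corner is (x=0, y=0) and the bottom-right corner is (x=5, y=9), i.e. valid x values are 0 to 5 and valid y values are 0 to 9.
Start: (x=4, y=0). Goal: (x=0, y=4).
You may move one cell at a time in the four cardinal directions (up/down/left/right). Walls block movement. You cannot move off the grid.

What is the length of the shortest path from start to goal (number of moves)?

BFS from (x=4, y=0) until reaching (x=0, y=4):
  Distance 0: (x=4, y=0)
  Distance 1: (x=3, y=0), (x=5, y=0), (x=4, y=1)
  Distance 2: (x=2, y=0), (x=3, y=1), (x=5, y=1), (x=4, y=2)
  Distance 3: (x=1, y=0), (x=2, y=1), (x=3, y=2), (x=5, y=2), (x=4, y=3)
  Distance 4: (x=0, y=0), (x=1, y=1), (x=2, y=2), (x=3, y=3), (x=5, y=3), (x=4, y=4)
  Distance 5: (x=0, y=1), (x=1, y=2), (x=2, y=3), (x=5, y=4), (x=4, y=5)
  Distance 6: (x=0, y=2), (x=1, y=3), (x=2, y=4), (x=3, y=5), (x=5, y=5), (x=4, y=6)
  Distance 7: (x=0, y=3), (x=1, y=4), (x=2, y=5), (x=3, y=6), (x=5, y=6), (x=4, y=7)
  Distance 8: (x=0, y=4), (x=2, y=6), (x=3, y=7), (x=5, y=7), (x=4, y=8)  <- goal reached here
One shortest path (8 moves): (x=4, y=0) -> (x=3, y=0) -> (x=2, y=0) -> (x=1, y=0) -> (x=0, y=0) -> (x=0, y=1) -> (x=0, y=2) -> (x=0, y=3) -> (x=0, y=4)

Answer: Shortest path length: 8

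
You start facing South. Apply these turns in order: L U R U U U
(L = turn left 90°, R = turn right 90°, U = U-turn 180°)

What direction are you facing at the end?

Answer: Final heading: South

Derivation:
Start: South
  L (left (90° counter-clockwise)) -> East
  U (U-turn (180°)) -> West
  R (right (90° clockwise)) -> North
  U (U-turn (180°)) -> South
  U (U-turn (180°)) -> North
  U (U-turn (180°)) -> South
Final: South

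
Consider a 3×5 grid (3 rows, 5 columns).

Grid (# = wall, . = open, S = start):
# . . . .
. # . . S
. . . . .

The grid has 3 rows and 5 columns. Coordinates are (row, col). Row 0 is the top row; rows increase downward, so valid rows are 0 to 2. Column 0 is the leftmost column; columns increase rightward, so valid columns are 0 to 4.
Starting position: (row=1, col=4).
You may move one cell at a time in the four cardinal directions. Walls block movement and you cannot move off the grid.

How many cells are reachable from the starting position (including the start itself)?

Answer: Reachable cells: 13

Derivation:
BFS flood-fill from (row=1, col=4):
  Distance 0: (row=1, col=4)
  Distance 1: (row=0, col=4), (row=1, col=3), (row=2, col=4)
  Distance 2: (row=0, col=3), (row=1, col=2), (row=2, col=3)
  Distance 3: (row=0, col=2), (row=2, col=2)
  Distance 4: (row=0, col=1), (row=2, col=1)
  Distance 5: (row=2, col=0)
  Distance 6: (row=1, col=0)
Total reachable: 13 (grid has 13 open cells total)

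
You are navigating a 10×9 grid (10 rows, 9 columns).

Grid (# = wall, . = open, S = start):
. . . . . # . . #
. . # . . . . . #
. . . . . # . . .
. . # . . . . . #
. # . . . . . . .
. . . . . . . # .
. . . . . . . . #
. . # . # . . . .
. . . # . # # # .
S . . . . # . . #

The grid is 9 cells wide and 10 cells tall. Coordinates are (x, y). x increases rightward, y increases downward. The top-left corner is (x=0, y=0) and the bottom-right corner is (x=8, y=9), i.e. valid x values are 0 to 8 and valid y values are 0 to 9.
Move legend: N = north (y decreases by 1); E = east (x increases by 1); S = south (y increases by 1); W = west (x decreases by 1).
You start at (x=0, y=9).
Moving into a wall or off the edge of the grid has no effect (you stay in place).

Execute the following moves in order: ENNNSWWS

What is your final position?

Answer: Final position: (x=0, y=8)

Derivation:
Start: (x=0, y=9)
  E (east): (x=0, y=9) -> (x=1, y=9)
  N (north): (x=1, y=9) -> (x=1, y=8)
  N (north): (x=1, y=8) -> (x=1, y=7)
  N (north): (x=1, y=7) -> (x=1, y=6)
  S (south): (x=1, y=6) -> (x=1, y=7)
  W (west): (x=1, y=7) -> (x=0, y=7)
  W (west): blocked, stay at (x=0, y=7)
  S (south): (x=0, y=7) -> (x=0, y=8)
Final: (x=0, y=8)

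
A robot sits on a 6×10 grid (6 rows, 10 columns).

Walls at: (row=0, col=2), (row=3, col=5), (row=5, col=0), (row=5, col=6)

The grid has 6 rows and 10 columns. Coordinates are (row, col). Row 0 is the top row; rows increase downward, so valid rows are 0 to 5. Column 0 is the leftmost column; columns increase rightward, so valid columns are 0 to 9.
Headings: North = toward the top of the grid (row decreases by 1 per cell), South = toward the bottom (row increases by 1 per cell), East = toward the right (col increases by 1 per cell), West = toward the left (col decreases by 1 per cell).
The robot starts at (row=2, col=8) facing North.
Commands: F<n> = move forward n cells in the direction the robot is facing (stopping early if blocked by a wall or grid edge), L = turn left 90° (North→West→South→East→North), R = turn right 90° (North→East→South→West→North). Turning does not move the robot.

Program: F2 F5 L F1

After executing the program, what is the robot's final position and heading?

Start: (row=2, col=8), facing North
  F2: move forward 2, now at (row=0, col=8)
  F5: move forward 0/5 (blocked), now at (row=0, col=8)
  L: turn left, now facing West
  F1: move forward 1, now at (row=0, col=7)
Final: (row=0, col=7), facing West

Answer: Final position: (row=0, col=7), facing West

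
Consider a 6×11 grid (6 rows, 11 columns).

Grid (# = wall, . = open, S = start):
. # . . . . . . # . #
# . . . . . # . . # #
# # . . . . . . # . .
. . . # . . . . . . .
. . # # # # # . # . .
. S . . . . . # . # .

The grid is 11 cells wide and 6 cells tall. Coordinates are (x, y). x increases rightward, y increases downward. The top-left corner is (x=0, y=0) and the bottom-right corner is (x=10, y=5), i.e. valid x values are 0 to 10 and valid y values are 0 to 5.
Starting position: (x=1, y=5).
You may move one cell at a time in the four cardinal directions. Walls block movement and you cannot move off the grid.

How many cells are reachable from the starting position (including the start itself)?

BFS flood-fill from (x=1, y=5):
  Distance 0: (x=1, y=5)
  Distance 1: (x=1, y=4), (x=0, y=5), (x=2, y=5)
  Distance 2: (x=1, y=3), (x=0, y=4), (x=3, y=5)
  Distance 3: (x=0, y=3), (x=2, y=3), (x=4, y=5)
  Distance 4: (x=2, y=2), (x=5, y=5)
  Distance 5: (x=2, y=1), (x=3, y=2), (x=6, y=5)
  Distance 6: (x=2, y=0), (x=1, y=1), (x=3, y=1), (x=4, y=2)
  Distance 7: (x=3, y=0), (x=4, y=1), (x=5, y=2), (x=4, y=3)
  Distance 8: (x=4, y=0), (x=5, y=1), (x=6, y=2), (x=5, y=3)
  Distance 9: (x=5, y=0), (x=7, y=2), (x=6, y=3)
  Distance 10: (x=6, y=0), (x=7, y=1), (x=7, y=3)
  Distance 11: (x=7, y=0), (x=8, y=1), (x=8, y=3), (x=7, y=4)
  Distance 12: (x=9, y=3)
  Distance 13: (x=9, y=2), (x=10, y=3), (x=9, y=4)
  Distance 14: (x=10, y=2), (x=10, y=4)
  Distance 15: (x=10, y=5)
Total reachable: 44 (grid has 47 open cells total)

Answer: Reachable cells: 44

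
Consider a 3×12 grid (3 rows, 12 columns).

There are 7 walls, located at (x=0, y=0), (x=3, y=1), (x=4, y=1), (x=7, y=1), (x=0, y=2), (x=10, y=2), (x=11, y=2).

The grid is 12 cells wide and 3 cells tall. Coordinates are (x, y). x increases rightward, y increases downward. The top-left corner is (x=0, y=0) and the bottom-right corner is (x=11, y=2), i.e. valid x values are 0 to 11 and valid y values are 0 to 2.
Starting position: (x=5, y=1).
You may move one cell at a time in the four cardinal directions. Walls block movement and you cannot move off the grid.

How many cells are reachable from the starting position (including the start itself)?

BFS flood-fill from (x=5, y=1):
  Distance 0: (x=5, y=1)
  Distance 1: (x=5, y=0), (x=6, y=1), (x=5, y=2)
  Distance 2: (x=4, y=0), (x=6, y=0), (x=4, y=2), (x=6, y=2)
  Distance 3: (x=3, y=0), (x=7, y=0), (x=3, y=2), (x=7, y=2)
  Distance 4: (x=2, y=0), (x=8, y=0), (x=2, y=2), (x=8, y=2)
  Distance 5: (x=1, y=0), (x=9, y=0), (x=2, y=1), (x=8, y=1), (x=1, y=2), (x=9, y=2)
  Distance 6: (x=10, y=0), (x=1, y=1), (x=9, y=1)
  Distance 7: (x=11, y=0), (x=0, y=1), (x=10, y=1)
  Distance 8: (x=11, y=1)
Total reachable: 29 (grid has 29 open cells total)

Answer: Reachable cells: 29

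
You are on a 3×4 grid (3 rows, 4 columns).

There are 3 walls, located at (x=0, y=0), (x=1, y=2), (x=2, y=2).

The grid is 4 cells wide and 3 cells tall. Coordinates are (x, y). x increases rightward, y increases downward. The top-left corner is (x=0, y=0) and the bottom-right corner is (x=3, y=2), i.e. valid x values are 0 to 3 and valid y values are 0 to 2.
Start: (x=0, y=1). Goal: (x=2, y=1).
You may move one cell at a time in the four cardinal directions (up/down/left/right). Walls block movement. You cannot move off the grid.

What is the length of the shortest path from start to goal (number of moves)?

Answer: Shortest path length: 2

Derivation:
BFS from (x=0, y=1) until reaching (x=2, y=1):
  Distance 0: (x=0, y=1)
  Distance 1: (x=1, y=1), (x=0, y=2)
  Distance 2: (x=1, y=0), (x=2, y=1)  <- goal reached here
One shortest path (2 moves): (x=0, y=1) -> (x=1, y=1) -> (x=2, y=1)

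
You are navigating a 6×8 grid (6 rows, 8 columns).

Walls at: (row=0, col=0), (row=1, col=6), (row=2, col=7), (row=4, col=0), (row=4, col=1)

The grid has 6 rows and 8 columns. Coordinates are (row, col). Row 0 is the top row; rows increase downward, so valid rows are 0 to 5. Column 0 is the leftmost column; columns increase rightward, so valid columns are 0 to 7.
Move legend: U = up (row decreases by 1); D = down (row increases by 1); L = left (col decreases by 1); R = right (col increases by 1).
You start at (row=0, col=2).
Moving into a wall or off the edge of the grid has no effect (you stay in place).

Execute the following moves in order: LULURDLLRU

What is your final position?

Start: (row=0, col=2)
  L (left): (row=0, col=2) -> (row=0, col=1)
  U (up): blocked, stay at (row=0, col=1)
  L (left): blocked, stay at (row=0, col=1)
  U (up): blocked, stay at (row=0, col=1)
  R (right): (row=0, col=1) -> (row=0, col=2)
  D (down): (row=0, col=2) -> (row=1, col=2)
  L (left): (row=1, col=2) -> (row=1, col=1)
  L (left): (row=1, col=1) -> (row=1, col=0)
  R (right): (row=1, col=0) -> (row=1, col=1)
  U (up): (row=1, col=1) -> (row=0, col=1)
Final: (row=0, col=1)

Answer: Final position: (row=0, col=1)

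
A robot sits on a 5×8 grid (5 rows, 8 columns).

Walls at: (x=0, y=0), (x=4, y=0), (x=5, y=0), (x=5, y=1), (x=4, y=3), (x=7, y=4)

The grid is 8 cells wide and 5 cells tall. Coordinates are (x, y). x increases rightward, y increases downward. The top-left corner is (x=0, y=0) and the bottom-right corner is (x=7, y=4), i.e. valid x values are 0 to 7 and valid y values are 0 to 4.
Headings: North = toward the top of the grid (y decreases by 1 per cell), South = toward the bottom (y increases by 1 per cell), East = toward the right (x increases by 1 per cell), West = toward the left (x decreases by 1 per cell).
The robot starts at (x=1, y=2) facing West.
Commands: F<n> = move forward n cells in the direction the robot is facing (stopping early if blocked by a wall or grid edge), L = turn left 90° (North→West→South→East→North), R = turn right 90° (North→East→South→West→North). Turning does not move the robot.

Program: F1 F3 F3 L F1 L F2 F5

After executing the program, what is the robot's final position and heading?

Start: (x=1, y=2), facing West
  F1: move forward 1, now at (x=0, y=2)
  F3: move forward 0/3 (blocked), now at (x=0, y=2)
  F3: move forward 0/3 (blocked), now at (x=0, y=2)
  L: turn left, now facing South
  F1: move forward 1, now at (x=0, y=3)
  L: turn left, now facing East
  F2: move forward 2, now at (x=2, y=3)
  F5: move forward 1/5 (blocked), now at (x=3, y=3)
Final: (x=3, y=3), facing East

Answer: Final position: (x=3, y=3), facing East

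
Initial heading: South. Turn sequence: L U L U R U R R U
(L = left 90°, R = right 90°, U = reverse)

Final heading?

Start: South
  L (left (90° counter-clockwise)) -> East
  U (U-turn (180°)) -> West
  L (left (90° counter-clockwise)) -> South
  U (U-turn (180°)) -> North
  R (right (90° clockwise)) -> East
  U (U-turn (180°)) -> West
  R (right (90° clockwise)) -> North
  R (right (90° clockwise)) -> East
  U (U-turn (180°)) -> West
Final: West

Answer: Final heading: West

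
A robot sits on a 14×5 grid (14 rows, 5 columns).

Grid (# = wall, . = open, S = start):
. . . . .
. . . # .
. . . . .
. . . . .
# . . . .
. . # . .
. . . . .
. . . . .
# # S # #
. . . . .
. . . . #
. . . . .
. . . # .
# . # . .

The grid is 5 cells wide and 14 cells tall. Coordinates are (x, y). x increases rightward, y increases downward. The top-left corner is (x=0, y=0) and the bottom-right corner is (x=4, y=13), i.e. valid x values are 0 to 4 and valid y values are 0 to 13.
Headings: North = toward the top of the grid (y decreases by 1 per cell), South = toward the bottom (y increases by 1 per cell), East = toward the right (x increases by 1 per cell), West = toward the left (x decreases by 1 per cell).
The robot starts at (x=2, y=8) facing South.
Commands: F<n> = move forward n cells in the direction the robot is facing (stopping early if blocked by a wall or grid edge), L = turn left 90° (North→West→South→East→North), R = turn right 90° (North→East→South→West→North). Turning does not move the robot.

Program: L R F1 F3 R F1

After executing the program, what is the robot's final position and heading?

Start: (x=2, y=8), facing South
  L: turn left, now facing East
  R: turn right, now facing South
  F1: move forward 1, now at (x=2, y=9)
  F3: move forward 3, now at (x=2, y=12)
  R: turn right, now facing West
  F1: move forward 1, now at (x=1, y=12)
Final: (x=1, y=12), facing West

Answer: Final position: (x=1, y=12), facing West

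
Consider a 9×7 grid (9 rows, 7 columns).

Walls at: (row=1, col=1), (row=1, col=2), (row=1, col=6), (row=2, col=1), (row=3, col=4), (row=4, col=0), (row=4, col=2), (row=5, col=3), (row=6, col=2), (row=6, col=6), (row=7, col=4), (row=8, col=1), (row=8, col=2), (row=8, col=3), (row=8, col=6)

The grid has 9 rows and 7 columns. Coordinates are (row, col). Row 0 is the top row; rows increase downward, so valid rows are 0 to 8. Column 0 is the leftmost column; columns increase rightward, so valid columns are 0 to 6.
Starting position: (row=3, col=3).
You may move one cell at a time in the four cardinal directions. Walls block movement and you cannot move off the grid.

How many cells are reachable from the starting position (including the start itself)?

BFS flood-fill from (row=3, col=3):
  Distance 0: (row=3, col=3)
  Distance 1: (row=2, col=3), (row=3, col=2), (row=4, col=3)
  Distance 2: (row=1, col=3), (row=2, col=2), (row=2, col=4), (row=3, col=1), (row=4, col=4)
  Distance 3: (row=0, col=3), (row=1, col=4), (row=2, col=5), (row=3, col=0), (row=4, col=1), (row=4, col=5), (row=5, col=4)
  Distance 4: (row=0, col=2), (row=0, col=4), (row=1, col=5), (row=2, col=0), (row=2, col=6), (row=3, col=5), (row=4, col=6), (row=5, col=1), (row=5, col=5), (row=6, col=4)
  Distance 5: (row=0, col=1), (row=0, col=5), (row=1, col=0), (row=3, col=6), (row=5, col=0), (row=5, col=2), (row=5, col=6), (row=6, col=1), (row=6, col=3), (row=6, col=5)
  Distance 6: (row=0, col=0), (row=0, col=6), (row=6, col=0), (row=7, col=1), (row=7, col=3), (row=7, col=5)
  Distance 7: (row=7, col=0), (row=7, col=2), (row=7, col=6), (row=8, col=5)
  Distance 8: (row=8, col=0), (row=8, col=4)
Total reachable: 48 (grid has 48 open cells total)

Answer: Reachable cells: 48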